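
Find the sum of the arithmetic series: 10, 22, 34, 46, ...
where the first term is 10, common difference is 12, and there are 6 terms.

Sₙ = n/2 × (first + last)
Last term = a + (n-1)d = 10 + (6-1)×12 = 70
S_6 = 6/2 × (10 + 70)
S_6 = 6/2 × 80 = 240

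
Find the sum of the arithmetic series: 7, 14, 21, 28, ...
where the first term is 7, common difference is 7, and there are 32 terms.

Sₙ = n/2 × (first + last)
Last term = a + (n-1)d = 7 + (32-1)×7 = 224
S_32 = 32/2 × (7 + 224)
S_32 = 32/2 × 231 = 3696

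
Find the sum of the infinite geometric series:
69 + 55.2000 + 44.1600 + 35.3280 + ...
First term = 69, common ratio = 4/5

For |r| < 1, S = a / (1 - r)
S = 69 / (1 - (4/5))
S = 69 / (1/5)
S = 345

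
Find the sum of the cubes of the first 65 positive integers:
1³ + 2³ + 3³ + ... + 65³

Formula: ∑k³ = [n(n+1)/2]²
= [65×66/2]²
= 2145²
= 4601025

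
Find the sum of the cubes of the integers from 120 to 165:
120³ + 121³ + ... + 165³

Use ∑_{k=1}^{n} k³ = [n(n+1)/2]², then subtract the first 119 terms.
∑_{k=1}^{165} k³ = [165×166/2]² = 13695² = 187553025
∑_{k=1}^{119} k³ = [119×120/2]² = 7140² = 50979600
∑_{k=120}^{165} k³ = 187553025 - 50979600 = 136573425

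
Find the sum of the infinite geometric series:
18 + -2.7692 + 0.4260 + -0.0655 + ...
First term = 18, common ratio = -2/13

For |r| < 1, S = a / (1 - r)
S = 18 / (1 - (-2/13))
S = 18 / (15/13)
S = 78/5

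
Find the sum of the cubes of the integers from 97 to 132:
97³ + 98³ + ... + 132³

Use ∑_{k=1}^{n} k³ = [n(n+1)/2]², then subtract the first 96 terms.
∑_{k=1}^{132} k³ = [132×133/2]² = 8778² = 77053284
∑_{k=1}^{96} k³ = [96×97/2]² = 4656² = 21678336
∑_{k=97}^{132} k³ = 77053284 - 21678336 = 55374948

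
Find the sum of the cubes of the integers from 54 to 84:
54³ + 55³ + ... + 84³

Use ∑_{k=1}^{n} k³ = [n(n+1)/2]², then subtract the first 53 terms.
∑_{k=1}^{84} k³ = [84×85/2]² = 3570² = 12744900
∑_{k=1}^{53} k³ = [53×54/2]² = 1431² = 2047761
∑_{k=54}^{84} k³ = 12744900 - 2047761 = 10697139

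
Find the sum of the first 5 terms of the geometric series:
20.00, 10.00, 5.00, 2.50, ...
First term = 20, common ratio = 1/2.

Sₙ = a(1 - rⁿ) / (1 - r)
S_5 = 20(1 - (1/2)^5) / (1 - (1/2))
S_5 = 20(1 - (1/32)) / (1/2)
S_5 = 155/4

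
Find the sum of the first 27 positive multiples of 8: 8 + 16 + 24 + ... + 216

Factor out 8: = 8(1 + 2 + ... + 27) = 8 × n(n+1)/2
= 8 × 27×28/2
= 8 × 378
= 3024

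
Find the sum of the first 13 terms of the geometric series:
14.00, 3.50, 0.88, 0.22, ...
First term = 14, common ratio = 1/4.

Sₙ = a(1 - rⁿ) / (1 - r)
S_13 = 14(1 - (1/4)^13) / (1 - (1/4))
S_13 = 14(1 - (1/67108864)) / (3/4)
S_13 = 156587347/8388608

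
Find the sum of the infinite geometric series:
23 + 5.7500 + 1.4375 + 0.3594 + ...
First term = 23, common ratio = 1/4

For |r| < 1, S = a / (1 - r)
S = 23 / (1 - (1/4))
S = 23 / (3/4)
S = 92/3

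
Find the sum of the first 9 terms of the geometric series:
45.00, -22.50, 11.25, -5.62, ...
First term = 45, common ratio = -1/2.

Sₙ = a(1 - rⁿ) / (1 - r)
S_9 = 45(1 - (-1/2)^9) / (1 - (-1/2))
S_9 = 45(1 - (-1/512)) / (3/2)
S_9 = 7695/256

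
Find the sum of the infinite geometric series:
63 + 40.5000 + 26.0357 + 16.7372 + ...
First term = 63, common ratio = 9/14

For |r| < 1, S = a / (1 - r)
S = 63 / (1 - (9/14))
S = 63 / (5/14)
S = 882/5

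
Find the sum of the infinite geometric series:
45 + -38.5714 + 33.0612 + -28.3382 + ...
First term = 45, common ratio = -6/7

For |r| < 1, S = a / (1 - r)
S = 45 / (1 - (-6/7))
S = 45 / (13/7)
S = 315/13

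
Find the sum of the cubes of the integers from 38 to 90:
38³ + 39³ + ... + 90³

Use ∑_{k=1}^{n} k³ = [n(n+1)/2]², then subtract the first 37 terms.
∑_{k=1}^{90} k³ = [90×91/2]² = 4095² = 16769025
∑_{k=1}^{37} k³ = [37×38/2]² = 703² = 494209
∑_{k=38}^{90} k³ = 16769025 - 494209 = 16274816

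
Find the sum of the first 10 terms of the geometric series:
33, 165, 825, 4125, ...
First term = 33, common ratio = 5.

Sₙ = a(1 - rⁿ) / (1 - r)
S_10 = 33(1 - 5^10) / (1 - 5)
S_10 = 33(1 - 9765625) / (-4)
S_10 = 80566398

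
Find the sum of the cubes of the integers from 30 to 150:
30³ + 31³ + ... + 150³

Use ∑_{k=1}^{n} k³ = [n(n+1)/2]², then subtract the first 29 terms.
∑_{k=1}^{150} k³ = [150×151/2]² = 11325² = 128255625
∑_{k=1}^{29} k³ = [29×30/2]² = 435² = 189225
∑_{k=30}^{150} k³ = 128255625 - 189225 = 128066400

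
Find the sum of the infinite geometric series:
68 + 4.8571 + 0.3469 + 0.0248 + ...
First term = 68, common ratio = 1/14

For |r| < 1, S = a / (1 - r)
S = 68 / (1 - (1/14))
S = 68 / (13/14)
S = 952/13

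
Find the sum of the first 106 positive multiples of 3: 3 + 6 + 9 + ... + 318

Factor out 3: = 3(1 + 2 + ... + 106) = 3 × n(n+1)/2
= 3 × 106×107/2
= 3 × 5671
= 17013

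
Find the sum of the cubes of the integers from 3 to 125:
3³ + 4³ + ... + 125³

Use ∑_{k=1}^{n} k³ = [n(n+1)/2]², then subtract the first 2 terms.
∑_{k=1}^{125} k³ = [125×126/2]² = 7875² = 62015625
∑_{k=1}^{2} k³ = [2×3/2]² = 3² = 9
∑_{k=3}^{125} k³ = 62015625 - 9 = 62015616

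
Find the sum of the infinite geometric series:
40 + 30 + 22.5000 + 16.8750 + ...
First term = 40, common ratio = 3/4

For |r| < 1, S = a / (1 - r)
S = 40 / (1 - (3/4))
S = 40 / (1/4)
S = 160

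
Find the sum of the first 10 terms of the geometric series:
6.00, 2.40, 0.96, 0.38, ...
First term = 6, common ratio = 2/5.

Sₙ = a(1 - rⁿ) / (1 - r)
S_10 = 6(1 - (2/5)^10) / (1 - (2/5))
S_10 = 6(1 - (1024/9765625)) / (3/5)
S_10 = 19529202/1953125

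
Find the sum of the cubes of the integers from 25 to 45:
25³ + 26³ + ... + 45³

Use ∑_{k=1}^{n} k³ = [n(n+1)/2]², then subtract the first 24 terms.
∑_{k=1}^{45} k³ = [45×46/2]² = 1035² = 1071225
∑_{k=1}^{24} k³ = [24×25/2]² = 300² = 90000
∑_{k=25}^{45} k³ = 1071225 - 90000 = 981225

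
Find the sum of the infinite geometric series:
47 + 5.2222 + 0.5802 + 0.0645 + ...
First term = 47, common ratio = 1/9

For |r| < 1, S = a / (1 - r)
S = 47 / (1 - (1/9))
S = 47 / (8/9)
S = 423/8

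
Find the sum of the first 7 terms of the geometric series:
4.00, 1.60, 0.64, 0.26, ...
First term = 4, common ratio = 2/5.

Sₙ = a(1 - rⁿ) / (1 - r)
S_7 = 4(1 - (2/5)^7) / (1 - (2/5))
S_7 = 4(1 - (128/78125)) / (3/5)
S_7 = 103996/15625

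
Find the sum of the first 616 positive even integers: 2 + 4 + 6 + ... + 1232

Sum of first n even numbers = n(n+1)
= 616×617
= 380072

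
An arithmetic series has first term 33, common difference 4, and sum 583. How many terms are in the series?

Using S = n/2 × [2a + (n-1)d]
583 = n/2 × [2(33) + (n-1)(4)]
583 = n/2 × [66 + 4n - 4]
1166 = n × [62 + 4n]
4n² + (62)n - 1166 = 0
Discriminant: Δ = (62)² - 4(4)(-1166) = 3844 + 18656 = 22500
√Δ = 150
n = [-(62) + √Δ] / (2·4) = (-62 + 150) / 8 = 88 / 8 = 11
(The negative root is discarded since n must be a positive integer.)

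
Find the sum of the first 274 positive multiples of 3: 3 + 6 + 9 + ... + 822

Factor out 3: = 3(1 + 2 + ... + 274) = 3 × n(n+1)/2
= 3 × 274×275/2
= 3 × 37675
= 113025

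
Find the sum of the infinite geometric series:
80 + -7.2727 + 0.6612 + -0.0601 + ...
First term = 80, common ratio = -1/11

For |r| < 1, S = a / (1 - r)
S = 80 / (1 - (-1/11))
S = 80 / (12/11)
S = 220/3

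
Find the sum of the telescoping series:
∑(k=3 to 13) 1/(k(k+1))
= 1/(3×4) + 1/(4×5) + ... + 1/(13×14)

Partial fractions: 1/(k(k+1)) = 1/k - 1/(k+1)
The series telescopes:
= (1/3 - 1/4) + (1/4 - 1/5) + ... + (1/13 - 1/14)
= 1/3 - 1/14
= 11/42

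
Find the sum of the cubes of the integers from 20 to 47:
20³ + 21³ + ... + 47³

Use ∑_{k=1}^{n} k³ = [n(n+1)/2]², then subtract the first 19 terms.
∑_{k=1}^{47} k³ = [47×48/2]² = 1128² = 1272384
∑_{k=1}^{19} k³ = [19×20/2]² = 190² = 36100
∑_{k=20}^{47} k³ = 1272384 - 36100 = 1236284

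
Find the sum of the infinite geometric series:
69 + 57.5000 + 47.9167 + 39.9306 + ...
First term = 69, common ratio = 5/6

For |r| < 1, S = a / (1 - r)
S = 69 / (1 - (5/6))
S = 69 / (1/6)
S = 414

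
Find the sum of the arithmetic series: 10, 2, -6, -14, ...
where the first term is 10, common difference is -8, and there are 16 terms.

Sₙ = n/2 × (first + last)
Last term = a + (n-1)d = 10 + (16-1)×(-8) = -110
S_16 = 16/2 × (10 + (-110))
S_16 = 16/2 × (-100) = -800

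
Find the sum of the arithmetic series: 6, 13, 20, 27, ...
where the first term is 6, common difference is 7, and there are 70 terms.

Sₙ = n/2 × (first + last)
Last term = a + (n-1)d = 6 + (70-1)×7 = 489
S_70 = 70/2 × (6 + 489)
S_70 = 70/2 × 495 = 17325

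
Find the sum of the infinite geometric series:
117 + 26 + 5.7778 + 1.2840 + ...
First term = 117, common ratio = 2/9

For |r| < 1, S = a / (1 - r)
S = 117 / (1 - (2/9))
S = 117 / (7/9)
S = 1053/7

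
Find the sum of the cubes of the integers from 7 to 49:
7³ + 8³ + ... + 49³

Use ∑_{k=1}^{n} k³ = [n(n+1)/2]², then subtract the first 6 terms.
∑_{k=1}^{49} k³ = [49×50/2]² = 1225² = 1500625
∑_{k=1}^{6} k³ = [6×7/2]² = 21² = 441
∑_{k=7}^{49} k³ = 1500625 - 441 = 1500184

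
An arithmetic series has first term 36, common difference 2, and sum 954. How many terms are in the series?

Using S = n/2 × [2a + (n-1)d]
954 = n/2 × [2(36) + (n-1)(2)]
954 = n/2 × [72 + 2n - 2]
1908 = n × [70 + 2n]
2n² + (70)n - 1908 = 0
Discriminant: Δ = (70)² - 4(2)(-1908) = 4900 + 15264 = 20164
√Δ = 142
n = [-(70) + √Δ] / (2·2) = (-70 + 142) / 4 = 72 / 4 = 18
(The negative root is discarded since n must be a positive integer.)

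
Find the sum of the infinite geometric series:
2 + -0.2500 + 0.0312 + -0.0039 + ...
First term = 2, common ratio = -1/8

For |r| < 1, S = a / (1 - r)
S = 2 / (1 - (-1/8))
S = 2 / (9/8)
S = 16/9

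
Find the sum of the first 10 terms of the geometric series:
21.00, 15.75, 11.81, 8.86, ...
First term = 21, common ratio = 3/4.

Sₙ = a(1 - rⁿ) / (1 - r)
S_10 = 21(1 - (3/4)^10) / (1 - (3/4))
S_10 = 21(1 - (59049/1048576)) / (1/4)
S_10 = 20780067/262144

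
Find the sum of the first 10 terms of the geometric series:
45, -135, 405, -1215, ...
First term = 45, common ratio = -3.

Sₙ = a(1 - rⁿ) / (1 - r)
S_10 = 45(1 - (-3)^10) / (1 - (-3))
S_10 = 45(1 - 59049) / (4)
S_10 = -664290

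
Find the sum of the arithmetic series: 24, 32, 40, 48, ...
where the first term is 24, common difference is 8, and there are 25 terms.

Sₙ = n/2 × (first + last)
Last term = a + (n-1)d = 24 + (25-1)×8 = 216
S_25 = 25/2 × (24 + 216)
S_25 = 25/2 × 240 = 3000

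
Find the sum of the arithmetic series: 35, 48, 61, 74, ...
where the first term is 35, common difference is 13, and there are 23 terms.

Sₙ = n/2 × (first + last)
Last term = a + (n-1)d = 35 + (23-1)×13 = 321
S_23 = 23/2 × (35 + 321)
S_23 = 23/2 × 356 = 4094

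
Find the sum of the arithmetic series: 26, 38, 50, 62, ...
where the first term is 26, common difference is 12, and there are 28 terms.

Sₙ = n/2 × (first + last)
Last term = a + (n-1)d = 26 + (28-1)×12 = 350
S_28 = 28/2 × (26 + 350)
S_28 = 28/2 × 376 = 5264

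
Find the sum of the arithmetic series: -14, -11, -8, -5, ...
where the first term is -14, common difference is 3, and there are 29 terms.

Sₙ = n/2 × (first + last)
Last term = a + (n-1)d = -14 + (29-1)×3 = 70
S_29 = 29/2 × (-14 + 70)
S_29 = 29/2 × 56 = 812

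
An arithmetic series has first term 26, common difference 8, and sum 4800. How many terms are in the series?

Using S = n/2 × [2a + (n-1)d]
4800 = n/2 × [2(26) + (n-1)(8)]
4800 = n/2 × [52 + 8n - 8]
9600 = n × [44 + 8n]
8n² + (44)n - 9600 = 0
Discriminant: Δ = (44)² - 4(8)(-9600) = 1936 + 307200 = 309136
√Δ = 556
n = [-(44) + √Δ] / (2·8) = (-44 + 556) / 16 = 512 / 16 = 32
(The negative root is discarded since n must be a positive integer.)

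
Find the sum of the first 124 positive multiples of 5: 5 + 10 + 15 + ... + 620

Factor out 5: = 5(1 + 2 + ... + 124) = 5 × n(n+1)/2
= 5 × 124×125/2
= 5 × 7750
= 38750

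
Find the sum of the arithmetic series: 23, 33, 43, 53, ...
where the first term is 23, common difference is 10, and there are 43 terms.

Sₙ = n/2 × (first + last)
Last term = a + (n-1)d = 23 + (43-1)×10 = 443
S_43 = 43/2 × (23 + 443)
S_43 = 43/2 × 466 = 10019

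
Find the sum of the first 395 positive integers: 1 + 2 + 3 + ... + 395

Formula: ∑k = n(n+1)/2
= 395×396/2
= 156420/2
= 78210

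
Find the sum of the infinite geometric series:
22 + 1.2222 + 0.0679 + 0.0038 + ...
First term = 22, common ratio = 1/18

For |r| < 1, S = a / (1 - r)
S = 22 / (1 - (1/18))
S = 22 / (17/18)
S = 396/17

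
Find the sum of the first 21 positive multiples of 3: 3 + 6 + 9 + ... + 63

Factor out 3: = 3(1 + 2 + ... + 21) = 3 × n(n+1)/2
= 3 × 21×22/2
= 3 × 231
= 693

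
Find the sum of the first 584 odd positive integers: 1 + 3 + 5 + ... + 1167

Sum of first n odd numbers = n²
= 584²
= 341056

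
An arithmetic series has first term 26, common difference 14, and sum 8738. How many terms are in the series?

Using S = n/2 × [2a + (n-1)d]
8738 = n/2 × [2(26) + (n-1)(14)]
8738 = n/2 × [52 + 14n - 14]
17476 = n × [38 + 14n]
14n² + (38)n - 17476 = 0
Discriminant: Δ = (38)² - 4(14)(-17476) = 1444 + 978656 = 980100
√Δ = 990
n = [-(38) + √Δ] / (2·14) = (-38 + 990) / 28 = 952 / 28 = 34
(The negative root is discarded since n must be a positive integer.)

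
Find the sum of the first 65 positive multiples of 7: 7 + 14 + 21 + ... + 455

Factor out 7: = 7(1 + 2 + ... + 65) = 7 × n(n+1)/2
= 7 × 65×66/2
= 7 × 2145
= 15015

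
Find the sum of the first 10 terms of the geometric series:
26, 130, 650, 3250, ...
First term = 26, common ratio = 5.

Sₙ = a(1 - rⁿ) / (1 - r)
S_10 = 26(1 - 5^10) / (1 - 5)
S_10 = 26(1 - 9765625) / (-4)
S_10 = 63476556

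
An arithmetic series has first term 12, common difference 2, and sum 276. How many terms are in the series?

Using S = n/2 × [2a + (n-1)d]
276 = n/2 × [2(12) + (n-1)(2)]
276 = n/2 × [24 + 2n - 2]
552 = n × [22 + 2n]
2n² + (22)n - 552 = 0
Discriminant: Δ = (22)² - 4(2)(-552) = 484 + 4416 = 4900
√Δ = 70
n = [-(22) + √Δ] / (2·2) = (-22 + 70) / 4 = 48 / 4 = 12
(The negative root is discarded since n must be a positive integer.)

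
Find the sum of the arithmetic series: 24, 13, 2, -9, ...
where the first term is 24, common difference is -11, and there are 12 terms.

Sₙ = n/2 × (first + last)
Last term = a + (n-1)d = 24 + (12-1)×(-11) = -97
S_12 = 12/2 × (24 + (-97))
S_12 = 12/2 × (-73) = -438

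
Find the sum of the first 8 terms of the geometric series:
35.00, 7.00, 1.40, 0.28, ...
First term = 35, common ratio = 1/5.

Sₙ = a(1 - rⁿ) / (1 - r)
S_8 = 35(1 - (1/5)^8) / (1 - (1/5))
S_8 = 35(1 - (1/390625)) / (4/5)
S_8 = 683592/15625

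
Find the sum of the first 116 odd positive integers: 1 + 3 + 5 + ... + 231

Sum of first n odd numbers = n²
= 116²
= 13456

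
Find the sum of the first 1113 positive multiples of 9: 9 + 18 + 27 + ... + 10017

Factor out 9: = 9(1 + 2 + ... + 1113) = 9 × n(n+1)/2
= 9 × 1113×1114/2
= 9 × 619941
= 5579469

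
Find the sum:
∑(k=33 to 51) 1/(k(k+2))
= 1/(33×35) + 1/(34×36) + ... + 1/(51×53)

Partial fractions: 1/(k(k+2)) = (1/2)[1/k - 1/(k+2)]
Telescoping leaves the first two and last two terms:
= (1/2)[1/33 + 1/34 - 1/52 - 1/53]
= 33421/3092232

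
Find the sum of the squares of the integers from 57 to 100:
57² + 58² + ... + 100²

Use ∑_{k=1}^{n} k² = n(n+1)(2n+1)/6, then subtract the first 56 terms.
∑_{k=1}^{100} k² = 100×101×201/6 = 338350
∑_{k=1}^{56} k² = 56×57×113/6 = 60116
∑_{k=57}^{100} k² = 338350 - 60116 = 278234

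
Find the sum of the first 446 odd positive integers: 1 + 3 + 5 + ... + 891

Sum of first n odd numbers = n²
= 446²
= 198916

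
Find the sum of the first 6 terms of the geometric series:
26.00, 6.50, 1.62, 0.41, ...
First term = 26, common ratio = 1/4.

Sₙ = a(1 - rⁿ) / (1 - r)
S_6 = 26(1 - (1/4)^6) / (1 - (1/4))
S_6 = 26(1 - (1/4096)) / (3/4)
S_6 = 17745/512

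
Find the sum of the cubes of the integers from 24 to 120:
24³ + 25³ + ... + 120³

Use ∑_{k=1}^{n} k³ = [n(n+1)/2]², then subtract the first 23 terms.
∑_{k=1}^{120} k³ = [120×121/2]² = 7260² = 52707600
∑_{k=1}^{23} k³ = [23×24/2]² = 276² = 76176
∑_{k=24}^{120} k³ = 52707600 - 76176 = 52631424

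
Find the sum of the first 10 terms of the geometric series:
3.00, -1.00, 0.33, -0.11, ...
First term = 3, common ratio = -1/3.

Sₙ = a(1 - rⁿ) / (1 - r)
S_10 = 3(1 - (-1/3)^10) / (1 - (-1/3))
S_10 = 3(1 - (1/59049)) / (4/3)
S_10 = 14762/6561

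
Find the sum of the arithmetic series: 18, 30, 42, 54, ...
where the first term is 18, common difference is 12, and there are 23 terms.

Sₙ = n/2 × (first + last)
Last term = a + (n-1)d = 18 + (23-1)×12 = 282
S_23 = 23/2 × (18 + 282)
S_23 = 23/2 × 300 = 3450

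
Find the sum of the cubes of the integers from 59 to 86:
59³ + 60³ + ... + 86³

Use ∑_{k=1}^{n} k³ = [n(n+1)/2]², then subtract the first 58 terms.
∑_{k=1}^{86} k³ = [86×87/2]² = 3741² = 13995081
∑_{k=1}^{58} k³ = [58×59/2]² = 1711² = 2927521
∑_{k=59}^{86} k³ = 13995081 - 2927521 = 11067560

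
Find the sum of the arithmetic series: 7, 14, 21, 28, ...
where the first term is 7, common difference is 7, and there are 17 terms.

Sₙ = n/2 × (first + last)
Last term = a + (n-1)d = 7 + (17-1)×7 = 119
S_17 = 17/2 × (7 + 119)
S_17 = 17/2 × 126 = 1071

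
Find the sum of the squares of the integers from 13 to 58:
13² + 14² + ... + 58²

Use ∑_{k=1}^{n} k² = n(n+1)(2n+1)/6, then subtract the first 12 terms.
∑_{k=1}^{58} k² = 58×59×117/6 = 66729
∑_{k=1}^{12} k² = 12×13×25/6 = 650
∑_{k=13}^{58} k² = 66729 - 650 = 66079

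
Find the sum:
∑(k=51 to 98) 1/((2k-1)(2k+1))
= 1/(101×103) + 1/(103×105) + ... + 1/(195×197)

Partial fractions: 1/((2k-1)(2k+1)) = (1/2)[1/(2k-1) - 1/(2k+1)]
The series telescopes:
= (1/2)[1/101 - 1/197]
= 48/19897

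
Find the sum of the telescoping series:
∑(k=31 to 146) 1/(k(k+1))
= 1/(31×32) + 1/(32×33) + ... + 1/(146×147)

Partial fractions: 1/(k(k+1)) = 1/k - 1/(k+1)
The series telescopes:
= (1/31 - 1/32) + (1/32 - 1/33) + ... + (1/146 - 1/147)
= 1/31 - 1/147
= 116/4557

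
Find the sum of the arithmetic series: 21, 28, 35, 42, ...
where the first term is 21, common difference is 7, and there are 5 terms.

Sₙ = n/2 × (first + last)
Last term = a + (n-1)d = 21 + (5-1)×7 = 49
S_5 = 5/2 × (21 + 49)
S_5 = 5/2 × 70 = 175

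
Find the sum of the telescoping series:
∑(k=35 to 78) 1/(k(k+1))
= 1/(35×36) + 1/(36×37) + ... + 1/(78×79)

Partial fractions: 1/(k(k+1)) = 1/k - 1/(k+1)
The series telescopes:
= (1/35 - 1/36) + (1/36 - 1/37) + ... + (1/78 - 1/79)
= 1/35 - 1/79
= 44/2765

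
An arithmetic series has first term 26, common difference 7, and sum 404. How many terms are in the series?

Using S = n/2 × [2a + (n-1)d]
404 = n/2 × [2(26) + (n-1)(7)]
404 = n/2 × [52 + 7n - 7]
808 = n × [45 + 7n]
7n² + (45)n - 808 = 0
Discriminant: Δ = (45)² - 4(7)(-808) = 2025 + 22624 = 24649
√Δ = 157
n = [-(45) + √Δ] / (2·7) = (-45 + 157) / 14 = 112 / 14 = 8
(The negative root is discarded since n must be a positive integer.)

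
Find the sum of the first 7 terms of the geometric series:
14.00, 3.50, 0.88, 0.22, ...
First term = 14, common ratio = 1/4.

Sₙ = a(1 - rⁿ) / (1 - r)
S_7 = 14(1 - (1/4)^7) / (1 - (1/4))
S_7 = 14(1 - (1/16384)) / (3/4)
S_7 = 38227/2048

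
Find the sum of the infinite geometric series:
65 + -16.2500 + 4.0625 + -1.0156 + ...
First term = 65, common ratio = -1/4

For |r| < 1, S = a / (1 - r)
S = 65 / (1 - (-1/4))
S = 65 / (5/4)
S = 52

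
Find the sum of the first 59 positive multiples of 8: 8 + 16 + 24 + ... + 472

Factor out 8: = 8(1 + 2 + ... + 59) = 8 × n(n+1)/2
= 8 × 59×60/2
= 8 × 1770
= 14160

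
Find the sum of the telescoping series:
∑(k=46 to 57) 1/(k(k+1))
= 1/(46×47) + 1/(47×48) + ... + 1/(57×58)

Partial fractions: 1/(k(k+1)) = 1/k - 1/(k+1)
The series telescopes:
= (1/46 - 1/47) + (1/47 - 1/48) + ... + (1/57 - 1/58)
= 1/46 - 1/58
= 3/667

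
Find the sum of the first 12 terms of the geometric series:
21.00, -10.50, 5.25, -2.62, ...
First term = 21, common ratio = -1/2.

Sₙ = a(1 - rⁿ) / (1 - r)
S_12 = 21(1 - (-1/2)^12) / (1 - (-1/2))
S_12 = 21(1 - (1/4096)) / (3/2)
S_12 = 28665/2048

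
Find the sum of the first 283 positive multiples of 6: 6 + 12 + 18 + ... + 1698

Factor out 6: = 6(1 + 2 + ... + 283) = 6 × n(n+1)/2
= 6 × 283×284/2
= 6 × 40186
= 241116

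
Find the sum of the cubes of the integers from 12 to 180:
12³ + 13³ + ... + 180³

Use ∑_{k=1}^{n} k³ = [n(n+1)/2]², then subtract the first 11 terms.
∑_{k=1}^{180} k³ = [180×181/2]² = 16290² = 265364100
∑_{k=1}^{11} k³ = [11×12/2]² = 66² = 4356
∑_{k=12}^{180} k³ = 265364100 - 4356 = 265359744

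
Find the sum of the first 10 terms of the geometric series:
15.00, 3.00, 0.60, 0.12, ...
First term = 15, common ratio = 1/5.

Sₙ = a(1 - rⁿ) / (1 - r)
S_10 = 15(1 - (1/5)^10) / (1 - (1/5))
S_10 = 15(1 - (1/9765625)) / (4/5)
S_10 = 7324218/390625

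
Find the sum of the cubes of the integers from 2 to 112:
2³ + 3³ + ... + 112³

Use ∑_{k=1}^{n} k³ = [n(n+1)/2]², then subtract the first 1 terms.
∑_{k=1}^{112} k³ = [112×113/2]² = 6328² = 40043584
∑_{k=1}^{1} k³ = [1×2/2]² = 1² = 1
∑_{k=2}^{112} k³ = 40043584 - 1 = 40043583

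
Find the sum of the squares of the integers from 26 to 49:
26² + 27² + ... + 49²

Use ∑_{k=1}^{n} k² = n(n+1)(2n+1)/6, then subtract the first 25 terms.
∑_{k=1}^{49} k² = 49×50×99/6 = 40425
∑_{k=1}^{25} k² = 25×26×51/6 = 5525
∑_{k=26}^{49} k² = 40425 - 5525 = 34900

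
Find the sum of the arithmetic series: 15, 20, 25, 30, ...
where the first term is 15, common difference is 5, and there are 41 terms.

Sₙ = n/2 × (first + last)
Last term = a + (n-1)d = 15 + (41-1)×5 = 215
S_41 = 41/2 × (15 + 215)
S_41 = 41/2 × 230 = 4715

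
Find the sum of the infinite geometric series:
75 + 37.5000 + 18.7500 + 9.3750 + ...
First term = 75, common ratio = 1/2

For |r| < 1, S = a / (1 - r)
S = 75 / (1 - (1/2))
S = 75 / (1/2)
S = 150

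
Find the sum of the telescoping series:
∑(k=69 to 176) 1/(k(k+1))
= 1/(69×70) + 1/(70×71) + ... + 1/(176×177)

Partial fractions: 1/(k(k+1)) = 1/k - 1/(k+1)
The series telescopes:
= (1/69 - 1/70) + (1/70 - 1/71) + ... + (1/176 - 1/177)
= 1/69 - 1/177
= 12/1357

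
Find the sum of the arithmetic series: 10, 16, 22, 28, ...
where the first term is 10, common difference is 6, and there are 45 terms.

Sₙ = n/2 × (first + last)
Last term = a + (n-1)d = 10 + (45-1)×6 = 274
S_45 = 45/2 × (10 + 274)
S_45 = 45/2 × 284 = 6390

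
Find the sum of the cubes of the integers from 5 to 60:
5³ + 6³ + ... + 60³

Use ∑_{k=1}^{n} k³ = [n(n+1)/2]², then subtract the first 4 terms.
∑_{k=1}^{60} k³ = [60×61/2]² = 1830² = 3348900
∑_{k=1}^{4} k³ = [4×5/2]² = 10² = 100
∑_{k=5}^{60} k³ = 3348900 - 100 = 3348800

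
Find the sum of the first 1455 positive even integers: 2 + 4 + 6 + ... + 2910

Sum of first n even numbers = n(n+1)
= 1455×1456
= 2118480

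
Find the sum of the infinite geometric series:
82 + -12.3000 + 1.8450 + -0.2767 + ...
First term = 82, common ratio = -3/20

For |r| < 1, S = a / (1 - r)
S = 82 / (1 - (-3/20))
S = 82 / (23/20)
S = 1640/23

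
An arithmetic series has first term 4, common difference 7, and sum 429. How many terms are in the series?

Using S = n/2 × [2a + (n-1)d]
429 = n/2 × [2(4) + (n-1)(7)]
429 = n/2 × [8 + 7n - 7]
858 = n × [1 + 7n]
7n² + (1)n - 858 = 0
Discriminant: Δ = (1)² - 4(7)(-858) = 1 + 24024 = 24025
√Δ = 155
n = [-(1) + √Δ] / (2·7) = (-1 + 155) / 14 = 154 / 14 = 11
(The negative root is discarded since n must be a positive integer.)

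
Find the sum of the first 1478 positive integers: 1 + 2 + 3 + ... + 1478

Formula: ∑k = n(n+1)/2
= 1478×1479/2
= 2185962/2
= 1092981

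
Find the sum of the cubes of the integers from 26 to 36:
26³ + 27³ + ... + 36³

Use ∑_{k=1}^{n} k³ = [n(n+1)/2]², then subtract the first 25 terms.
∑_{k=1}^{36} k³ = [36×37/2]² = 666² = 443556
∑_{k=1}^{25} k³ = [25×26/2]² = 325² = 105625
∑_{k=26}^{36} k³ = 443556 - 105625 = 337931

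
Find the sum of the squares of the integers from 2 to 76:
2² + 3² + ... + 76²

Use ∑_{k=1}^{n} k² = n(n+1)(2n+1)/6, then subtract the first 1 terms.
∑_{k=1}^{76} k² = 76×77×153/6 = 149226
∑_{k=1}^{1} k² = 1×2×3/6 = 1
∑_{k=2}^{76} k² = 149226 - 1 = 149225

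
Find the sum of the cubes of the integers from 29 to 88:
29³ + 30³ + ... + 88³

Use ∑_{k=1}^{n} k³ = [n(n+1)/2]², then subtract the first 28 terms.
∑_{k=1}^{88} k³ = [88×89/2]² = 3916² = 15335056
∑_{k=1}^{28} k³ = [28×29/2]² = 406² = 164836
∑_{k=29}^{88} k³ = 15335056 - 164836 = 15170220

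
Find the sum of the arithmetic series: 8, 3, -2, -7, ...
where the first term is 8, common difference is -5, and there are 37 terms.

Sₙ = n/2 × (first + last)
Last term = a + (n-1)d = 8 + (37-1)×(-5) = -172
S_37 = 37/2 × (8 + (-172))
S_37 = 37/2 × (-164) = -3034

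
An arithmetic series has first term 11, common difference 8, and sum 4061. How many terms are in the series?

Using S = n/2 × [2a + (n-1)d]
4061 = n/2 × [2(11) + (n-1)(8)]
4061 = n/2 × [22 + 8n - 8]
8122 = n × [14 + 8n]
8n² + (14)n - 8122 = 0
Discriminant: Δ = (14)² - 4(8)(-8122) = 196 + 259904 = 260100
√Δ = 510
n = [-(14) + √Δ] / (2·8) = (-14 + 510) / 16 = 496 / 16 = 31
(The negative root is discarded since n must be a positive integer.)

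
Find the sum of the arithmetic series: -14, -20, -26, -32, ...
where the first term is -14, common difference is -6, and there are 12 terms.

Sₙ = n/2 × (first + last)
Last term = a + (n-1)d = -14 + (12-1)×(-6) = -80
S_12 = 12/2 × (-14 + (-80))
S_12 = 12/2 × (-94) = -564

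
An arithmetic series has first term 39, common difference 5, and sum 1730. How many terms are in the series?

Using S = n/2 × [2a + (n-1)d]
1730 = n/2 × [2(39) + (n-1)(5)]
1730 = n/2 × [78 + 5n - 5]
3460 = n × [73 + 5n]
5n² + (73)n - 3460 = 0
Discriminant: Δ = (73)² - 4(5)(-3460) = 5329 + 69200 = 74529
√Δ = 273
n = [-(73) + √Δ] / (2·5) = (-73 + 273) / 10 = 200 / 10 = 20
(The negative root is discarded since n must be a positive integer.)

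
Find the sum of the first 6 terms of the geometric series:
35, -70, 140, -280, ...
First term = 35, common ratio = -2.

Sₙ = a(1 - rⁿ) / (1 - r)
S_6 = 35(1 - (-2)^6) / (1 - (-2))
S_6 = 35(1 - 64) / (3)
S_6 = -735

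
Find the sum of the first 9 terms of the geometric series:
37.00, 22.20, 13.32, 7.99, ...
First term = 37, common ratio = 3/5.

Sₙ = a(1 - rⁿ) / (1 - r)
S_9 = 37(1 - (3/5)^9) / (1 - (3/5))
S_9 = 37(1 - (19683/1953125)) / (2/5)
S_9 = 35768677/390625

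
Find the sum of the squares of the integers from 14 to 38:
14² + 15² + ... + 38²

Use ∑_{k=1}^{n} k² = n(n+1)(2n+1)/6, then subtract the first 13 terms.
∑_{k=1}^{38} k² = 38×39×77/6 = 19019
∑_{k=1}^{13} k² = 13×14×27/6 = 819
∑_{k=14}^{38} k² = 19019 - 819 = 18200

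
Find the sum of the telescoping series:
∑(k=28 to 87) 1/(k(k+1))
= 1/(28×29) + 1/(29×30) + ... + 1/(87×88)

Partial fractions: 1/(k(k+1)) = 1/k - 1/(k+1)
The series telescopes:
= (1/28 - 1/29) + (1/29 - 1/30) + ... + (1/87 - 1/88)
= 1/28 - 1/88
= 15/616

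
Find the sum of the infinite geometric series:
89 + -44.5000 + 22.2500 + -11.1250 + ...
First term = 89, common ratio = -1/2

For |r| < 1, S = a / (1 - r)
S = 89 / (1 - (-1/2))
S = 89 / (3/2)
S = 178/3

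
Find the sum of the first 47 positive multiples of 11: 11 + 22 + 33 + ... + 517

Factor out 11: = 11(1 + 2 + ... + 47) = 11 × n(n+1)/2
= 11 × 47×48/2
= 11 × 1128
= 12408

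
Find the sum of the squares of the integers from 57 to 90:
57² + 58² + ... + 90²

Use ∑_{k=1}^{n} k² = n(n+1)(2n+1)/6, then subtract the first 56 terms.
∑_{k=1}^{90} k² = 90×91×181/6 = 247065
∑_{k=1}^{56} k² = 56×57×113/6 = 60116
∑_{k=57}^{90} k² = 247065 - 60116 = 186949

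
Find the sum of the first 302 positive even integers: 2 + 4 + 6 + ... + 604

Sum of first n even numbers = n(n+1)
= 302×303
= 91506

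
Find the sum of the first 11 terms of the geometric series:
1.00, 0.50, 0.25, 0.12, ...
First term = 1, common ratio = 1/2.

Sₙ = a(1 - rⁿ) / (1 - r)
S_11 = 1(1 - (1/2)^11) / (1 - (1/2))
S_11 = 1(1 - (1/2048)) / (1/2)
S_11 = 2047/1024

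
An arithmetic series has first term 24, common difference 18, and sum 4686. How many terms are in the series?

Using S = n/2 × [2a + (n-1)d]
4686 = n/2 × [2(24) + (n-1)(18)]
4686 = n/2 × [48 + 18n - 18]
9372 = n × [30 + 18n]
18n² + (30)n - 9372 = 0
Discriminant: Δ = (30)² - 4(18)(-9372) = 900 + 674784 = 675684
√Δ = 822
n = [-(30) + √Δ] / (2·18) = (-30 + 822) / 36 = 792 / 36 = 22
(The negative root is discarded since n must be a positive integer.)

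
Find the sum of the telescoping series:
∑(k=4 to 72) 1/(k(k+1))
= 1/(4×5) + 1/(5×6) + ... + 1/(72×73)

Partial fractions: 1/(k(k+1)) = 1/k - 1/(k+1)
The series telescopes:
= (1/4 - 1/5) + (1/5 - 1/6) + ... + (1/72 - 1/73)
= 1/4 - 1/73
= 69/292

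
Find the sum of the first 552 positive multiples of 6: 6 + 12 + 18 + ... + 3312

Factor out 6: = 6(1 + 2 + ... + 552) = 6 × n(n+1)/2
= 6 × 552×553/2
= 6 × 152628
= 915768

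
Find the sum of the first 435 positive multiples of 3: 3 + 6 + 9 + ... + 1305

Factor out 3: = 3(1 + 2 + ... + 435) = 3 × n(n+1)/2
= 3 × 435×436/2
= 3 × 94830
= 284490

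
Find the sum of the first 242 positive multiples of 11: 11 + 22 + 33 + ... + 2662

Factor out 11: = 11(1 + 2 + ... + 242) = 11 × n(n+1)/2
= 11 × 242×243/2
= 11 × 29403
= 323433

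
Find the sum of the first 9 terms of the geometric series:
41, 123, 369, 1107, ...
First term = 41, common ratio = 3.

Sₙ = a(1 - rⁿ) / (1 - r)
S_9 = 41(1 - 3^9) / (1 - 3)
S_9 = 41(1 - 19683) / (-2)
S_9 = 403481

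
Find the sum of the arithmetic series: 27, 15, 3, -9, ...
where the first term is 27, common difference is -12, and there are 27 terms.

Sₙ = n/2 × (first + last)
Last term = a + (n-1)d = 27 + (27-1)×(-12) = -285
S_27 = 27/2 × (27 + (-285))
S_27 = 27/2 × (-258) = -3483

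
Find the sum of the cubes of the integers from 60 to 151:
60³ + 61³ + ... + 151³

Use ∑_{k=1}^{n} k³ = [n(n+1)/2]², then subtract the first 59 terms.
∑_{k=1}^{151} k³ = [151×152/2]² = 11476² = 131698576
∑_{k=1}^{59} k³ = [59×60/2]² = 1770² = 3132900
∑_{k=60}^{151} k³ = 131698576 - 3132900 = 128565676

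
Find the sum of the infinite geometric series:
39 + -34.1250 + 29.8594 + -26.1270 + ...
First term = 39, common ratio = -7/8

For |r| < 1, S = a / (1 - r)
S = 39 / (1 - (-7/8))
S = 39 / (15/8)
S = 104/5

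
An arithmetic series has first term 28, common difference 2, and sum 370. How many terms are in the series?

Using S = n/2 × [2a + (n-1)d]
370 = n/2 × [2(28) + (n-1)(2)]
370 = n/2 × [56 + 2n - 2]
740 = n × [54 + 2n]
2n² + (54)n - 740 = 0
Discriminant: Δ = (54)² - 4(2)(-740) = 2916 + 5920 = 8836
√Δ = 94
n = [-(54) + √Δ] / (2·2) = (-54 + 94) / 4 = 40 / 4 = 10
(The negative root is discarded since n must be a positive integer.)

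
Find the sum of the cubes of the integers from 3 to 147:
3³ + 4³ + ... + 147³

Use ∑_{k=1}^{n} k³ = [n(n+1)/2]², then subtract the first 2 terms.
∑_{k=1}^{147} k³ = [147×148/2]² = 10878² = 118330884
∑_{k=1}^{2} k³ = [2×3/2]² = 3² = 9
∑_{k=3}^{147} k³ = 118330884 - 9 = 118330875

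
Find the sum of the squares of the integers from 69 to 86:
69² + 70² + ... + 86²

Use ∑_{k=1}^{n} k² = n(n+1)(2n+1)/6, then subtract the first 68 terms.
∑_{k=1}^{86} k² = 86×87×173/6 = 215731
∑_{k=1}^{68} k² = 68×69×137/6 = 107134
∑_{k=69}^{86} k² = 215731 - 107134 = 108597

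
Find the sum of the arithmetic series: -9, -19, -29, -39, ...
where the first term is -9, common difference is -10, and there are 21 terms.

Sₙ = n/2 × (first + last)
Last term = a + (n-1)d = -9 + (21-1)×(-10) = -209
S_21 = 21/2 × (-9 + (-209))
S_21 = 21/2 × (-218) = -2289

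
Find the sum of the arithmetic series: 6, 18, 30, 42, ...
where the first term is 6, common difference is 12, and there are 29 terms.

Sₙ = n/2 × (first + last)
Last term = a + (n-1)d = 6 + (29-1)×12 = 342
S_29 = 29/2 × (6 + 342)
S_29 = 29/2 × 348 = 5046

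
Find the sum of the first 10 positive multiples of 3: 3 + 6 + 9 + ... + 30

Factor out 3: = 3(1 + 2 + ... + 10) = 3 × n(n+1)/2
= 3 × 10×11/2
= 3 × 55
= 165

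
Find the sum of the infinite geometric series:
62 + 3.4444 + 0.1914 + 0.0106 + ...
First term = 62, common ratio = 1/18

For |r| < 1, S = a / (1 - r)
S = 62 / (1 - (1/18))
S = 62 / (17/18)
S = 1116/17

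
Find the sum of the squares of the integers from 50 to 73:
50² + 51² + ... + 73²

Use ∑_{k=1}^{n} k² = n(n+1)(2n+1)/6, then subtract the first 49 terms.
∑_{k=1}^{73} k² = 73×74×147/6 = 132349
∑_{k=1}^{49} k² = 49×50×99/6 = 40425
∑_{k=50}^{73} k² = 132349 - 40425 = 91924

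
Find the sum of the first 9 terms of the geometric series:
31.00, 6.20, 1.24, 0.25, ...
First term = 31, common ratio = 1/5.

Sₙ = a(1 - rⁿ) / (1 - r)
S_9 = 31(1 - (1/5)^9) / (1 - (1/5))
S_9 = 31(1 - (1/1953125)) / (4/5)
S_9 = 15136711/390625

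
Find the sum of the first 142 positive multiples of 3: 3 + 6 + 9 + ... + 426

Factor out 3: = 3(1 + 2 + ... + 142) = 3 × n(n+1)/2
= 3 × 142×143/2
= 3 × 10153
= 30459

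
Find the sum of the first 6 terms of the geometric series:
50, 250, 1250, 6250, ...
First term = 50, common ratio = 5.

Sₙ = a(1 - rⁿ) / (1 - r)
S_6 = 50(1 - 5^6) / (1 - 5)
S_6 = 50(1 - 15625) / (-4)
S_6 = 195300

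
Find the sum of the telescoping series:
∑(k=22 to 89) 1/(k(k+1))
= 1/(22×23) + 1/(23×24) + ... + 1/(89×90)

Partial fractions: 1/(k(k+1)) = 1/k - 1/(k+1)
The series telescopes:
= (1/22 - 1/23) + (1/23 - 1/24) + ... + (1/89 - 1/90)
= 1/22 - 1/90
= 17/495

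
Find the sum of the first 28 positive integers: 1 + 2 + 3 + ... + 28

Formula: ∑k = n(n+1)/2
= 28×29/2
= 812/2
= 406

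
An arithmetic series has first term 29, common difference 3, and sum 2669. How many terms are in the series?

Using S = n/2 × [2a + (n-1)d]
2669 = n/2 × [2(29) + (n-1)(3)]
2669 = n/2 × [58 + 3n - 3]
5338 = n × [55 + 3n]
3n² + (55)n - 5338 = 0
Discriminant: Δ = (55)² - 4(3)(-5338) = 3025 + 64056 = 67081
√Δ = 259
n = [-(55) + √Δ] / (2·3) = (-55 + 259) / 6 = 204 / 6 = 34
(The negative root is discarded since n must be a positive integer.)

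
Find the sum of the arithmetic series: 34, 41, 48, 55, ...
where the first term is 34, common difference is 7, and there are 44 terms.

Sₙ = n/2 × (first + last)
Last term = a + (n-1)d = 34 + (44-1)×7 = 335
S_44 = 44/2 × (34 + 335)
S_44 = 44/2 × 369 = 8118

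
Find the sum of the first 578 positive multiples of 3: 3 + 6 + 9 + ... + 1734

Factor out 3: = 3(1 + 2 + ... + 578) = 3 × n(n+1)/2
= 3 × 578×579/2
= 3 × 167331
= 501993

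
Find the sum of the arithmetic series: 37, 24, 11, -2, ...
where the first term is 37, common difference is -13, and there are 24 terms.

Sₙ = n/2 × (first + last)
Last term = a + (n-1)d = 37 + (24-1)×(-13) = -262
S_24 = 24/2 × (37 + (-262))
S_24 = 24/2 × (-225) = -2700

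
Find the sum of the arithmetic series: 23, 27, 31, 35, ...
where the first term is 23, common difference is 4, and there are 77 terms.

Sₙ = n/2 × (first + last)
Last term = a + (n-1)d = 23 + (77-1)×4 = 327
S_77 = 77/2 × (23 + 327)
S_77 = 77/2 × 350 = 13475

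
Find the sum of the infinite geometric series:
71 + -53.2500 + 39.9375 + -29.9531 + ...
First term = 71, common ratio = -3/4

For |r| < 1, S = a / (1 - r)
S = 71 / (1 - (-3/4))
S = 71 / (7/4)
S = 284/7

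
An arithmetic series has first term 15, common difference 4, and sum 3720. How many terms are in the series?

Using S = n/2 × [2a + (n-1)d]
3720 = n/2 × [2(15) + (n-1)(4)]
3720 = n/2 × [30 + 4n - 4]
7440 = n × [26 + 4n]
4n² + (26)n - 7440 = 0
Discriminant: Δ = (26)² - 4(4)(-7440) = 676 + 119040 = 119716
√Δ = 346
n = [-(26) + √Δ] / (2·4) = (-26 + 346) / 8 = 320 / 8 = 40
(The negative root is discarded since n must be a positive integer.)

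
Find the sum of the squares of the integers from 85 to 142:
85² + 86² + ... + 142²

Use ∑_{k=1}^{n} k² = n(n+1)(2n+1)/6, then subtract the first 84 terms.
∑_{k=1}^{142} k² = 142×143×285/6 = 964535
∑_{k=1}^{84} k² = 84×85×169/6 = 201110
∑_{k=85}^{142} k² = 964535 - 201110 = 763425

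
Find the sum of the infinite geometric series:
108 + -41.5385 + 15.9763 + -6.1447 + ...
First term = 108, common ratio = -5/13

For |r| < 1, S = a / (1 - r)
S = 108 / (1 - (-5/13))
S = 108 / (18/13)
S = 78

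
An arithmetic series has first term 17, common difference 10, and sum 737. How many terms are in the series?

Using S = n/2 × [2a + (n-1)d]
737 = n/2 × [2(17) + (n-1)(10)]
737 = n/2 × [34 + 10n - 10]
1474 = n × [24 + 10n]
10n² + (24)n - 1474 = 0
Discriminant: Δ = (24)² - 4(10)(-1474) = 576 + 58960 = 59536
√Δ = 244
n = [-(24) + √Δ] / (2·10) = (-24 + 244) / 20 = 220 / 20 = 11
(The negative root is discarded since n must be a positive integer.)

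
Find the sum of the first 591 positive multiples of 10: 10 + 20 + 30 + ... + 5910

Factor out 10: = 10(1 + 2 + ... + 591) = 10 × n(n+1)/2
= 10 × 591×592/2
= 10 × 174936
= 1749360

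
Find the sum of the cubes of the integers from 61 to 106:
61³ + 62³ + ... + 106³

Use ∑_{k=1}^{n} k³ = [n(n+1)/2]², then subtract the first 60 terms.
∑_{k=1}^{106} k³ = [106×107/2]² = 5671² = 32160241
∑_{k=1}^{60} k³ = [60×61/2]² = 1830² = 3348900
∑_{k=61}^{106} k³ = 32160241 - 3348900 = 28811341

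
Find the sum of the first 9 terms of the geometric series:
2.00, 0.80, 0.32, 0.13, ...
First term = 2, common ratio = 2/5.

Sₙ = a(1 - rⁿ) / (1 - r)
S_9 = 2(1 - (2/5)^9) / (1 - (2/5))
S_9 = 2(1 - (512/1953125)) / (3/5)
S_9 = 1301742/390625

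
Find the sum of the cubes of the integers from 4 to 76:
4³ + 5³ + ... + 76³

Use ∑_{k=1}^{n} k³ = [n(n+1)/2]², then subtract the first 3 terms.
∑_{k=1}^{76} k³ = [76×77/2]² = 2926² = 8561476
∑_{k=1}^{3} k³ = [3×4/2]² = 6² = 36
∑_{k=4}^{76} k³ = 8561476 - 36 = 8561440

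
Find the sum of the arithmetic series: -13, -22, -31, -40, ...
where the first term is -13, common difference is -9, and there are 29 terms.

Sₙ = n/2 × (first + last)
Last term = a + (n-1)d = -13 + (29-1)×(-9) = -265
S_29 = 29/2 × (-13 + (-265))
S_29 = 29/2 × (-278) = -4031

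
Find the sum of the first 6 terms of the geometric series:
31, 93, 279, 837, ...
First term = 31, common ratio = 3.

Sₙ = a(1 - rⁿ) / (1 - r)
S_6 = 31(1 - 3^6) / (1 - 3)
S_6 = 31(1 - 729) / (-2)
S_6 = 11284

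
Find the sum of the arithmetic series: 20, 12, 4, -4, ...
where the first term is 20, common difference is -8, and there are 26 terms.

Sₙ = n/2 × (first + last)
Last term = a + (n-1)d = 20 + (26-1)×(-8) = -180
S_26 = 26/2 × (20 + (-180))
S_26 = 26/2 × (-160) = -2080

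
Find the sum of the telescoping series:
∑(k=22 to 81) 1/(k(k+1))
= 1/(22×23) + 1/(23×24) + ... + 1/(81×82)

Partial fractions: 1/(k(k+1)) = 1/k - 1/(k+1)
The series telescopes:
= (1/22 - 1/23) + (1/23 - 1/24) + ... + (1/81 - 1/82)
= 1/22 - 1/82
= 15/451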